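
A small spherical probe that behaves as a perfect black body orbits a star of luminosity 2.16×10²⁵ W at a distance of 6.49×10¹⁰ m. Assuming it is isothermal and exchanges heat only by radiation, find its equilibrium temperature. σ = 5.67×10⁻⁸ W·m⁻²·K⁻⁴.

First find the stellar flux at distance d: S = L/(4πd²) = 2.16×10²⁵/(4π·(6.49×10¹⁰)²) = 408.1 W/m².
For an isothermal sphere, absorbed (1−a)S·πr² = emitted σ·4πr²·T⁴, so T⁴ = (1−a)S/(4σ).
T⁴ = 1.00·408.1/(4·5.67×10⁻⁸) = 1.799×10⁹ K⁴.

T ≈ 206 K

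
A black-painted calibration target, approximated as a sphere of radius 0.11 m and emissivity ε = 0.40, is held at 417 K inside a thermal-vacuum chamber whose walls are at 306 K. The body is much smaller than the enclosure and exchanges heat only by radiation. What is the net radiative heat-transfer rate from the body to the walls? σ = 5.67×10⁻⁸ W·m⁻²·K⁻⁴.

P_net ≈ 74.0 W

For a small grey body in a large enclosure: P_net = εσA(T_body⁴ − T_wall⁴).
A = 4πr² = 0.1521 m²; T_body⁴ − T_wall⁴ = 3.024×10¹⁰ − 8.768×10⁹ = 2.147×10¹⁰ K⁴.
|P_net| = 0.40·5.67×10⁻⁸·0.1521·2.147×10¹⁰.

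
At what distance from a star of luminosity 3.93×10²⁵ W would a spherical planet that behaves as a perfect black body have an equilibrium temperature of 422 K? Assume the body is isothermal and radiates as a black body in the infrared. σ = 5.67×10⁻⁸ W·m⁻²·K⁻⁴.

d ≈ 2.09×10¹⁰ m

For an isothermal black-emitting sphere, (1−a)S·πr² = σ·4πr²·T⁴ ⇒ S = 4σT⁴/(1−a).
S = 4·5.67×10⁻⁸·(422)⁴/1.00 = 7193 W/m².
Flux falls as S = L/(4πd²), so d = √(L/(4πS)) = √(3.93×10²⁵/(4π·7193)).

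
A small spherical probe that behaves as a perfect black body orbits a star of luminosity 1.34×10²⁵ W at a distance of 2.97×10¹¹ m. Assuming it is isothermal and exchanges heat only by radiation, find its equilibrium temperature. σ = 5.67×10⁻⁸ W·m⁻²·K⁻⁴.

First find the stellar flux at distance d: S = L/(4πd²) = 1.34×10²⁵/(4π·(2.97×10¹¹)²) = 12.09 W/m².
For an isothermal sphere, absorbed (1−a)S·πr² = emitted σ·4πr²·T⁴, so T⁴ = (1−a)S/(4σ).
T⁴ = 1.00·12.09/(4·5.67×10⁻⁸) = 5.330×10⁷ K⁴.

T ≈ 85.4 K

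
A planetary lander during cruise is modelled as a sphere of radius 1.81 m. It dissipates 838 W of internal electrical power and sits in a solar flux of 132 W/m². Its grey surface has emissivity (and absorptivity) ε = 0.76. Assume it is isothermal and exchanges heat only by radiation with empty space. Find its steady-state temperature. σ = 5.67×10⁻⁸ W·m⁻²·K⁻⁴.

At steady state, absorbed solar power + internal power = radiated power.
Absorbed: α·S·A_cross = 0.76·132·10.29 = 1033 W (cross-section πr²).
Total input = 1033 + 838 = 1871 W.
Radiated: εσ·A_surf·T⁴ with A_surf = 4πr² = 41.17 m².
T⁴ = 1871/(0.76·5.67×10⁻⁸·41.17) = 1.054×10⁹ K⁴.

T ≈ 180 K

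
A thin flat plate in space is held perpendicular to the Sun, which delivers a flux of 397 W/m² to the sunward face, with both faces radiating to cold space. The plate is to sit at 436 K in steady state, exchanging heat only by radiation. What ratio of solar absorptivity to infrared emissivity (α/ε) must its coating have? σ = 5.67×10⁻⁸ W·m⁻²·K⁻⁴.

α/ε ≈ 10.3

Balance: αS·A = εσ·2A·T⁴ ⇒ α/ε = 2σT⁴/S.
α/ε = 2·5.67×10⁻⁸·(436)⁴/397 = 2·5.67×10⁻⁸·3.614×10¹⁰/397.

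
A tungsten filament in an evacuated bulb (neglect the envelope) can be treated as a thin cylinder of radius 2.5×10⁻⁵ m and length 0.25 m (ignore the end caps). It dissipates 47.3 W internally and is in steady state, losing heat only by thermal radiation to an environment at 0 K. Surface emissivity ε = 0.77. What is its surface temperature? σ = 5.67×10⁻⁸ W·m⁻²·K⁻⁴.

Steady state: internal power = radiated power, P = εσA T⁴.
Radiating area A = 2πrL = 3.927×10⁻⁵ m².
T⁴ = P/(εσA) = 47.3/(0.77·5.67×10⁻⁸·3.927×10⁻⁵) = 2.759×10¹³ K⁴.
T = (2.759×10¹³)^(1/4).

T ≈ 2290 K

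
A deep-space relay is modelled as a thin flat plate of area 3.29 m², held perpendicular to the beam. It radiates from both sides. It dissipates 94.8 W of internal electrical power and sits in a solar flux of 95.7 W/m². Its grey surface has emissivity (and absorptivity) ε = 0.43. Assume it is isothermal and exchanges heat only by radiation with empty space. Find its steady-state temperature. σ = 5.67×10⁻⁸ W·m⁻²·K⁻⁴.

T ≈ 195 K

At steady state, absorbed solar power + internal power = radiated power.
Absorbed: α·S·A_cross = 0.43·95.7·3.290 = 135.4 W (cross-section A).
Total input = 135.4 + 94.8 = 230.2 W.
Radiated: εσ·A_surf·T⁴ with A_surf = 2A = 6.580 m².
T⁴ = 230.2/(0.43·5.67×10⁻⁸·6.580) = 1.435×10⁹ K⁴.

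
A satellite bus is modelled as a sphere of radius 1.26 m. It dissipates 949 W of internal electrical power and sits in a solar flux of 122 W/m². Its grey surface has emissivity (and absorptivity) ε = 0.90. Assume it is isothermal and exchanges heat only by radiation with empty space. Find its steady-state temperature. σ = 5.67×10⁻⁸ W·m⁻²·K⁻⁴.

T ≈ 196 K

At steady state, absorbed solar power + internal power = radiated power.
Absorbed: α·S·A_cross = 0.90·122·4.988 = 547.6 W (cross-section πr²).
Total input = 547.6 + 949 = 1497 W.
Radiated: εσ·A_surf·T⁴ with A_surf = 4πr² = 19.95 m².
T⁴ = 1497/(0.90·5.67×10⁻⁸·19.95) = 1.470×10⁹ K⁴.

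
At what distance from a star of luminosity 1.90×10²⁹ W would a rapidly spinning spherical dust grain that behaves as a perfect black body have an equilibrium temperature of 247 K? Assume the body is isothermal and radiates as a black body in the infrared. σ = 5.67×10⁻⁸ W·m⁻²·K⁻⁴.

d ≈ 4.23×10¹² m

For an isothermal black-emitting sphere, (1−a)S·πr² = σ·4πr²·T⁴ ⇒ S = 4σT⁴/(1−a).
S = 4·5.67×10⁻⁸·(247)⁴/1.00 = 844.2 W/m².
Flux falls as S = L/(4πd²), so d = √(L/(4πS)) = √(1.90×10²⁹/(4π·844.2)).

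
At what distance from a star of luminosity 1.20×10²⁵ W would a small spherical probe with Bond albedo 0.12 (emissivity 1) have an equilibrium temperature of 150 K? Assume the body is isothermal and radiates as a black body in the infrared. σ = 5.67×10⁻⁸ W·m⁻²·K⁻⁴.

d ≈ 8.56×10¹⁰ m

For an isothermal black-emitting sphere, (1−a)S·πr² = σ·4πr²·T⁴ ⇒ S = 4σT⁴/(1−a).
S = 4·5.67×10⁻⁸·(150)⁴/0.880 = 130.5 W/m².
Flux falls as S = L/(4πd²), so d = √(L/(4πS)) = √(1.20×10²⁵/(4π·130.5)).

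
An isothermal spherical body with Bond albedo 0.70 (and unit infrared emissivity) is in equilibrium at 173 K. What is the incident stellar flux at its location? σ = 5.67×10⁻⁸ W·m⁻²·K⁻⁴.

(1−a)S·πr² = σ·4πr²·T⁴ ⇒ S = 4σT⁴/(1−a).
S = 4·5.67×10⁻⁸·8.957×10⁸/0.300.

S ≈ 677 W/m²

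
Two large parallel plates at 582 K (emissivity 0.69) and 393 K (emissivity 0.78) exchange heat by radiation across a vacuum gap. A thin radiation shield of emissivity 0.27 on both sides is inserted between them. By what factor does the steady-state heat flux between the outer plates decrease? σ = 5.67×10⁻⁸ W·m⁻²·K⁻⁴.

factor ≈ 4.70

Without shield: q₀ = σΔ(T⁴)/(1/ε₁+1/ε₂−1) with denominator 1.731.
With shield the two gaps are in series; the resistances add: (1/ε₁+1/ε_s−1)+(1/ε_s+1/ε₂−1) = 4.153+3.986 = 8.139.
Heat-flux ratio q₀/q = 8.139/1.731.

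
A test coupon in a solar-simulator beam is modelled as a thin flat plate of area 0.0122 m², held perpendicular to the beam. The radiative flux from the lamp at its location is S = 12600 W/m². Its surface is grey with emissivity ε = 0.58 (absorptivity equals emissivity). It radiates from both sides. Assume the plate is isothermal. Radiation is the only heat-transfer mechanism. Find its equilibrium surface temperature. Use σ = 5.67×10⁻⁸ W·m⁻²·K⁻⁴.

At equilibrium, absorbed power = emitted power.
Absorbing cross-section = A = 0.01220 m²; emitting surface = 2A = 0.02440 m² (ratio 2).
εS·A_cross = εσ·A_surf·T⁴  ⇒  T⁴ = S/(2σ)   (ε cancels).
T⁴ = 12600/(2·5.67×10⁻⁸) = 1.111×10¹¹ K⁴.
T = (1.111×10¹¹)^(1/4).

T ≈ 577 K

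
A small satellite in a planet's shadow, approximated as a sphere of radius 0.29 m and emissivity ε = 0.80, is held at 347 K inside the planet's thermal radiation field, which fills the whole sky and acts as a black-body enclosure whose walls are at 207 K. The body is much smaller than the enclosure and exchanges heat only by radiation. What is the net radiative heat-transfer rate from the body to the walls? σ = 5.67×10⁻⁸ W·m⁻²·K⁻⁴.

For a small grey body in a large enclosure: P_net = εσA(T_body⁴ − T_wall⁴).
A = 4πr² = 1.057 m²; T_body⁴ − T_wall⁴ = 1.450×10¹⁰ − 1.836×10⁹ = 1.266×10¹⁰ K⁴.
|P_net| = 0.80·5.67×10⁻⁸·1.057·1.266×10¹⁰.

P_net ≈ 607 W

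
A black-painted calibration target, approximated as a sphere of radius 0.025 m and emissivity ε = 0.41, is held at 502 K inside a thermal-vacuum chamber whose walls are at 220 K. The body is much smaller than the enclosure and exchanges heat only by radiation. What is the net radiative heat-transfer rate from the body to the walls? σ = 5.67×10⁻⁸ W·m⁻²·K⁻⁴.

P_net ≈ 11.2 W

For a small grey body in a large enclosure: P_net = εσA(T_body⁴ − T_wall⁴).
A = 4πr² = 0.007854 m²; T_body⁴ − T_wall⁴ = 6.351×10¹⁰ − 2.343×10⁹ = 6.116×10¹⁰ K⁴.
|P_net| = 0.41·5.67×10⁻⁸·0.007854·6.116×10¹⁰.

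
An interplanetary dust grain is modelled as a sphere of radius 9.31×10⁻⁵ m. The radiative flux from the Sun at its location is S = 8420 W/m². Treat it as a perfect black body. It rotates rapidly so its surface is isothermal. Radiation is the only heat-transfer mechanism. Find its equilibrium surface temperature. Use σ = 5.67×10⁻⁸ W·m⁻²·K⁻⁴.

T ≈ 439 K

At equilibrium, absorbed power = emitted power.
Absorbing cross-section = πr² = 2.723×10⁻⁸ m²; emitting surface = 4πr² = 1.089×10⁻⁷ m² (ratio 4).
S·A_cross = εσ·A_surf·T⁴  ⇒  T⁴ = S/(4σ).
T⁴ = 1.00·8420/(4·5.67×10⁻⁸) = 3.713×10¹⁰ K⁴.
T = (3.713×10¹⁰)^(1/4).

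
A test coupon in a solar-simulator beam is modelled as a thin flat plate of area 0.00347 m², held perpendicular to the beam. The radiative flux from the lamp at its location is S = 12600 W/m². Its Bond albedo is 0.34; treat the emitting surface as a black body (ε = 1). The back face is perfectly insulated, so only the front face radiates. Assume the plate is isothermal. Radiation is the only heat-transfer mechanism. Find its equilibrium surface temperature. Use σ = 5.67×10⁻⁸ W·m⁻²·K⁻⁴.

At equilibrium, absorbed power = emitted power.
Absorbing cross-section = A = 0.003470 m²; emitting surface = A = 0.003470 m² (ratio 1).
(1−a)S·A_cross = εσ·A_surf·T⁴  ⇒  T⁴ = (1−a)S/(1σ).
T⁴ = 0.660·12600/(1·5.67×10⁻⁸) = 1.467×10¹¹ K⁴.
T = (1.467×10¹¹)^(1/4).

T ≈ 619 K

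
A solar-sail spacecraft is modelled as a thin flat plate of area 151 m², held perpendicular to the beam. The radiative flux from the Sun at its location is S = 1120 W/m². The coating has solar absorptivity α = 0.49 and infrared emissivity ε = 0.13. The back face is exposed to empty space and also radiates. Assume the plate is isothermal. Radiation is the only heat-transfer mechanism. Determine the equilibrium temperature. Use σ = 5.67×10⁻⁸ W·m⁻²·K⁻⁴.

T ≈ 439 K

At equilibrium, absorbed power = emitted power.
Absorbing cross-section = A = 151.0 m²; emitting surface = 2A = 302.0 m² (ratio 2).
αS·A_cross = εσ·A_surf·T⁴  ⇒  T⁴ = αS/(ε·2σ).
T⁴ = 0.490·1120/(0.13·2·5.67×10⁻⁸) = 3.723×10¹⁰ K⁴.
T = (3.723×10¹⁰)^(1/4).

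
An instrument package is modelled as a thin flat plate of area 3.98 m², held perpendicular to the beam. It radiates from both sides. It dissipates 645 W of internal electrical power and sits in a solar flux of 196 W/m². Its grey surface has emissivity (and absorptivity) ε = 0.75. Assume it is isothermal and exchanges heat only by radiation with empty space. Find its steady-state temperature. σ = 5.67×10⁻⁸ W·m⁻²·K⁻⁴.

T ≈ 246 K

At steady state, absorbed solar power + internal power = radiated power.
Absorbed: α·S·A_cross = 0.75·196·3.980 = 585.1 W (cross-section A).
Total input = 585.1 + 645 = 1230 W.
Radiated: εσ·A_surf·T⁴ with A_surf = 2A = 7.960 m².
T⁴ = 1230/(0.75·5.67×10⁻⁸·7.960) = 3.634×10⁹ K⁴.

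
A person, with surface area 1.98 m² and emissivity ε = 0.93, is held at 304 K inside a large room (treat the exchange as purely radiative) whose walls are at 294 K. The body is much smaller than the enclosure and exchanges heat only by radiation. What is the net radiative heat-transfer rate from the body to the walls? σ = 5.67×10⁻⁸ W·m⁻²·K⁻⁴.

For a small grey body in a large enclosure: P_net = εσA(T_body⁴ − T_wall⁴).
A = 1.98 m²; T_body⁴ − T_wall⁴ = 8.541×10⁹ − 7.471×10⁹ = 1.070×10⁹ K⁴.
|P_net| = 0.93·5.67×10⁻⁸·1.980·1.070×10⁹.

P_net ≈ 112 W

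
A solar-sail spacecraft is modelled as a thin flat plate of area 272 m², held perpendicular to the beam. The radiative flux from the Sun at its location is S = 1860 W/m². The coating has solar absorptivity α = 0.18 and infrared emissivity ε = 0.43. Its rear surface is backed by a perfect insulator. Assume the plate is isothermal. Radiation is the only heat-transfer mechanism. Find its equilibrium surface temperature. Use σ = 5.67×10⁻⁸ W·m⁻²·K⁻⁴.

T ≈ 342 K

At equilibrium, absorbed power = emitted power.
Absorbing cross-section = A = 272.0 m²; emitting surface = A = 272.0 m² (ratio 1).
αS·A_cross = εσ·A_surf·T⁴  ⇒  T⁴ = αS/(ε·1σ).
T⁴ = 0.180·1860/(0.43·1·5.67×10⁻⁸) = 1.373×10¹⁰ K⁴.
T = (1.373×10¹⁰)^(1/4).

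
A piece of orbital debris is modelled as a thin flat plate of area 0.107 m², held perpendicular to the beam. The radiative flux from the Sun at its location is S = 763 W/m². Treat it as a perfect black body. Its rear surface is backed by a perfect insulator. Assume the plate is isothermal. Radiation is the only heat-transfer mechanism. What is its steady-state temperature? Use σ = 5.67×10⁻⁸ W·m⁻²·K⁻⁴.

T ≈ 341 K

At equilibrium, absorbed power = emitted power.
Absorbing cross-section = A = 0.1070 m²; emitting surface = A = 0.1070 m² (ratio 1).
S·A_cross = εσ·A_surf·T⁴  ⇒  T⁴ = S/(1σ).
T⁴ = 1.00·763/(1·5.67×10⁻⁸) = 1.346×10¹⁰ K⁴.
T = (1.346×10¹⁰)^(1/4).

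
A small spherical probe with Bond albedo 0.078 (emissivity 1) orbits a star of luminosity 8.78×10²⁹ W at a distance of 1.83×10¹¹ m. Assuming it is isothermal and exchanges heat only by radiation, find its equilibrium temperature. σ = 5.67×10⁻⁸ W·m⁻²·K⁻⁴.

T ≈ 1710 K

First find the stellar flux at distance d: S = L/(4πd²) = 8.78×10²⁹/(4π·(1.83×10¹¹)²) = 2.086×10⁶ W/m².
For an isothermal sphere, absorbed (1−a)S·πr² = emitted σ·4πr²·T⁴, so T⁴ = (1−a)S/(4σ).
T⁴ = 0.922·2.086×10⁶/(4·5.67×10⁻⁸) = 8.481×10¹² K⁴.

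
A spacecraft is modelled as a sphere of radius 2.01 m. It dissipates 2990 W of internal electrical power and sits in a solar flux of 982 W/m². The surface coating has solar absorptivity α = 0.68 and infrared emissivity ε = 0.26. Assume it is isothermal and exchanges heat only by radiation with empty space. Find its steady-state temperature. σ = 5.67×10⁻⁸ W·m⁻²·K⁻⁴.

At steady state, absorbed solar power + internal power = radiated power.
Absorbed: α·S·A_cross = 0.68·982·12.69 = 8475 W (cross-section πr²).
Total input = 8475 + 2990 = 11470 W.
Radiated: εσ·A_surf·T⁴ with A_surf = 4πr² = 50.77 m².
T⁴ = 11470/(0.26·5.67×10⁻⁸·50.77) = 1.532×10¹⁰ K⁴.

T ≈ 352 K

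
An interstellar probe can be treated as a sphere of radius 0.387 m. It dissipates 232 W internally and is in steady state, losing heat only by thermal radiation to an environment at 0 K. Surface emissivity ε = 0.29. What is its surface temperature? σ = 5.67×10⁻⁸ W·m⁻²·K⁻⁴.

T ≈ 294 K

Steady state: internal power = radiated power, P = εσA T⁴.
Radiating area A = 4πr² = 1.882 m².
T⁴ = P/(εσA) = 232/(0.29·5.67×10⁻⁸·1.882) = 7.497×10⁹ K⁴.
T = (7.497×10⁹)^(1/4).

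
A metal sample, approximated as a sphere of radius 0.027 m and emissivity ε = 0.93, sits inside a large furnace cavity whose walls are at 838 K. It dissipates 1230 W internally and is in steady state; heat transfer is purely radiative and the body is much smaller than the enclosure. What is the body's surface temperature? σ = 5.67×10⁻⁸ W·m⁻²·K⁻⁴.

For a small grey body in a large enclosure, net radiated power = εσA(T⁴ − T_w⁴).
Steady state: P = εσA(T⁴ − T_w⁴) with A = 4πr² = 0.009161 m².
T⁴ = P/(εσA) + T_w⁴ = 1230/(0.93·5.67×10⁻⁸·0.009161) + (838)⁴
    = 2.546×10¹² + 4.931×10¹¹ = 3.039×10¹² K⁴.

T ≈ 1320 K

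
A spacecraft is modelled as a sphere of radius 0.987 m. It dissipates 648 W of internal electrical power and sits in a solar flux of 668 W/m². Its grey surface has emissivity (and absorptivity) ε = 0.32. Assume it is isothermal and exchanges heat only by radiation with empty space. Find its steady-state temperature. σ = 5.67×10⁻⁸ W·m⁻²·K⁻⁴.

T ≈ 277 K

At steady state, absorbed solar power + internal power = radiated power.
Absorbed: α·S·A_cross = 0.32·668·3.060 = 654.2 W (cross-section πr²).
Total input = 654.2 + 648 = 1302 W.
Radiated: εσ·A_surf·T⁴ with A_surf = 4πr² = 12.24 m².
T⁴ = 1302/(0.32·5.67×10⁻⁸·12.24) = 5.863×10⁹ K⁴.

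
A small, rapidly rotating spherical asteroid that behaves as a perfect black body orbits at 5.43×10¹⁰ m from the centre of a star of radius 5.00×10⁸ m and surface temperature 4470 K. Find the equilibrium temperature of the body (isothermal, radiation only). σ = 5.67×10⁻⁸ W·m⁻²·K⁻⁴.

T ≈ 303 K

The star's surface emits σT_*⁴; at distance d the flux is S = σT_*⁴(R_*/d)².
S = 5.67×10⁻⁸·(4470)⁴·(5.00×10⁸/5.43×10¹⁰)² = 1919 W/m².
For an isothermal sphere T⁴ = (1−a)S/(4σ) = 8.463×10⁹ K⁴.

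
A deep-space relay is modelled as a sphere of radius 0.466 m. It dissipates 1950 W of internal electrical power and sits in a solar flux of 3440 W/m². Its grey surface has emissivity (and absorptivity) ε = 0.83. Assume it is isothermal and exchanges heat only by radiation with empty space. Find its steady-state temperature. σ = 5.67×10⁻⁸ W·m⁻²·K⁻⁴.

At steady state, absorbed solar power + internal power = radiated power.
Absorbed: α·S·A_cross = 0.83·3440·0.6822 = 1948 W (cross-section πr²).
Total input = 1948 + 1950 = 3898 W.
Radiated: εσ·A_surf·T⁴ with A_surf = 4πr² = 2.729 m².
T⁴ = 3898/(0.83·5.67×10⁻⁸·2.729) = 3.035×10¹⁰ K⁴.

T ≈ 417 K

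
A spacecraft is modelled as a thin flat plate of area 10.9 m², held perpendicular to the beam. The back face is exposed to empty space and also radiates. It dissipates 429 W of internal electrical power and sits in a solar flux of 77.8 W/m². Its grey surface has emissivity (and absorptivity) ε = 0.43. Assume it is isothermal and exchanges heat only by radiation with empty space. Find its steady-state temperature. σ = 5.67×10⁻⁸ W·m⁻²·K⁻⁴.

At steady state, absorbed solar power + internal power = radiated power.
Absorbed: α·S·A_cross = 0.43·77.8·10.90 = 364.6 W (cross-section A).
Total input = 364.6 + 429 = 793.6 W.
Radiated: εσ·A_surf·T⁴ with A_surf = 2A = 21.80 m².
T⁴ = 793.6/(0.43·5.67×10⁻⁸·21.80) = 1.493×10⁹ K⁴.

T ≈ 197 K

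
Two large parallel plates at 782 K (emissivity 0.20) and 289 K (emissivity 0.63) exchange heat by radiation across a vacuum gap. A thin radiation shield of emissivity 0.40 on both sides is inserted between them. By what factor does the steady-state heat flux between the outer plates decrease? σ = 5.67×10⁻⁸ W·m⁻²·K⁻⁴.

factor ≈ 1.72

Without shield: q₀ = σΔ(T⁴)/(1/ε₁+1/ε₂−1) with denominator 5.587.
With shield the two gaps are in series; the resistances add: (1/ε₁+1/ε_s−1)+(1/ε_s+1/ε₂−1) = 6.500+3.087 = 9.587.
Heat-flux ratio q₀/q = 9.587/5.587.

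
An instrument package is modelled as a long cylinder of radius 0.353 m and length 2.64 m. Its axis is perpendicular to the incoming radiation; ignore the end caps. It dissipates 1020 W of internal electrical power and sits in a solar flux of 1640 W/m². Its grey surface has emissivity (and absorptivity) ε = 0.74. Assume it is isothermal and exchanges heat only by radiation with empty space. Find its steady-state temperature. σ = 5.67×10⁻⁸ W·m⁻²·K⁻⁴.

T ≈ 340 K

At steady state, absorbed solar power + internal power = radiated power.
Absorbed: α·S·A_cross = 0.74·1640·1.864 = 2262 W (cross-section 2rL).
Total input = 2262 + 1020 = 3282 W.
Radiated: εσ·A_surf·T⁴ with A_surf = 2πrL = 5.855 m².
T⁴ = 3282/(0.74·5.67×10⁻⁸·5.855) = 1.336×10¹⁰ K⁴.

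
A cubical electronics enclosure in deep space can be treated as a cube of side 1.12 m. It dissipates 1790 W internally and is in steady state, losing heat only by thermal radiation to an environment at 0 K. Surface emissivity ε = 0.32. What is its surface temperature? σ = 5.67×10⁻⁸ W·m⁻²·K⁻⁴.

T ≈ 338 K

Steady state: internal power = radiated power, P = εσA T⁴.
Radiating area A = 6L² = 7.526 m².
T⁴ = P/(εσA) = 1790/(0.32·5.67×10⁻⁸·7.526) = 1.311×10¹⁰ K⁴.
T = (1.311×10¹⁰)^(1/4).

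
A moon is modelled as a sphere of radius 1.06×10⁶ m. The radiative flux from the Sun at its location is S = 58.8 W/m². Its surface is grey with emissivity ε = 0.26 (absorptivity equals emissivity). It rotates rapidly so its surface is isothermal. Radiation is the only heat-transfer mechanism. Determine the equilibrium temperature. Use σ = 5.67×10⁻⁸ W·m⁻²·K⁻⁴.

T ≈ 127 K

At equilibrium, absorbed power = emitted power.
Absorbing cross-section = πr² = 3.530×10¹² m²; emitting surface = 4πr² = 1.412×10¹³ m² (ratio 4).
εS·A_cross = εσ·A_surf·T⁴  ⇒  T⁴ = S/(4σ)   (ε cancels).
T⁴ = 58.8/(4·5.67×10⁻⁸) = 2.593×10⁸ K⁴.
T = (2.593×10⁸)^(1/4).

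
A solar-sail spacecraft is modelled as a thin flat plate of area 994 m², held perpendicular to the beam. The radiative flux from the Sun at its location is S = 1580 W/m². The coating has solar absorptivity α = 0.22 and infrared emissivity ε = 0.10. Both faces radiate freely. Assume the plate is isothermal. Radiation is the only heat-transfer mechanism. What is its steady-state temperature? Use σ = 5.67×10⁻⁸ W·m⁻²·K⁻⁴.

T ≈ 418 K

At equilibrium, absorbed power = emitted power.
Absorbing cross-section = A = 994.0 m²; emitting surface = 2A = 1988 m² (ratio 2).
αS·A_cross = εσ·A_surf·T⁴  ⇒  T⁴ = αS/(ε·2σ).
T⁴ = 0.220·1580/(0.10·2·5.67×10⁻⁸) = 3.065×10¹⁰ K⁴.
T = (3.065×10¹⁰)^(1/4).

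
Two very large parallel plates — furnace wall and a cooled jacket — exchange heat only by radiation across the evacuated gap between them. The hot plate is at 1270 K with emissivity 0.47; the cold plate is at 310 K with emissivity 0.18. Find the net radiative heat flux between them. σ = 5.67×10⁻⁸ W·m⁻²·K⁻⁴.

For two infinite grey parallel plates, q = σ(T₁⁴ − T₂⁴)/(1/ε₁ + 1/ε₂ − 1).
T₁⁴ − T₂⁴ = 2.601×10¹² − 9.235×10⁹ = 2.592×10¹² K⁴.
1/ε₁ + 1/ε₂ − 1 = 2.128 + 5.556 − 1 = 6.683.
q = 5.67×10⁻⁸ × 2.592×10¹² / 6.683.

q ≈ 22000 W/m²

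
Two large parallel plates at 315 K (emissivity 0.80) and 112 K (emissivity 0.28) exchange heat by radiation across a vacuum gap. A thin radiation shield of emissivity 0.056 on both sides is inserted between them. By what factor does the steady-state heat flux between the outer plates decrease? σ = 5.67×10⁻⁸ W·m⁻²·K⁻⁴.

factor ≈ 10.1

Without shield: q₀ = σΔ(T⁴)/(1/ε₁+1/ε₂−1) with denominator 3.821.
With shield the two gaps are in series; the resistances add: (1/ε₁+1/ε_s−1)+(1/ε_s+1/ε₂−1) = 18.11+20.43 = 38.54.
Heat-flux ratio q₀/q = 38.54/3.821.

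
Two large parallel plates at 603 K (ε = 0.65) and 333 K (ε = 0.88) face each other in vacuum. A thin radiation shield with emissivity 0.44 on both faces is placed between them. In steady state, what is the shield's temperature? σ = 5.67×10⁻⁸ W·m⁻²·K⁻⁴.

T_s ≈ 510 K

In steady state the net flux on the hot side equals that on the cold side.
σ(T₁⁴−T_s⁴)/D₁ = σ(T_s⁴−T₂⁴)/D₂, with D₁ = 1/ε₁+1/ε_s−1 = 2.811, D₂ = 1/ε_s+1/ε₂−1 = 2.409.
Solve for T_s⁴: T_s⁴ = (D₂·T₁⁴ + D₁·T₂⁴)/(D₁+D₂) = 6.764×10¹⁰ K⁴.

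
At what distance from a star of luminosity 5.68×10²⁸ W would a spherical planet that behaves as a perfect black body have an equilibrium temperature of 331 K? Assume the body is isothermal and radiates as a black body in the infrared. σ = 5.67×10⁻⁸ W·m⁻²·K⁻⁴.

For an isothermal black-emitting sphere, (1−a)S·πr² = σ·4πr²·T⁴ ⇒ S = 4σT⁴/(1−a).
S = 4·5.67×10⁻⁸·(331)⁴/1.00 = 2722 W/m².
Flux falls as S = L/(4πd²), so d = √(L/(4πS)) = √(5.68×10²⁸/(4π·2722)).

d ≈ 1.29×10¹² m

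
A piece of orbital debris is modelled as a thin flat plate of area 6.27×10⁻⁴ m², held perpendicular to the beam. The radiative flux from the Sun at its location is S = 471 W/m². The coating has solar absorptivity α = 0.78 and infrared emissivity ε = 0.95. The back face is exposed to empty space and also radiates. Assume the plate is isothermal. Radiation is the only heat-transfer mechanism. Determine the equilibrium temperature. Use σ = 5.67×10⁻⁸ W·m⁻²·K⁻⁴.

At equilibrium, absorbed power = emitted power.
Absorbing cross-section = A = 6.270×10⁻⁴ m²; emitting surface = 2A = 0.001254 m² (ratio 2).
αS·A_cross = εσ·A_surf·T⁴  ⇒  T⁴ = αS/(ε·2σ).
T⁴ = 0.780·471/(0.95·2·5.67×10⁻⁸) = 3.410×10⁹ K⁴.
T = (3.410×10⁹)^(1/4).

T ≈ 242 K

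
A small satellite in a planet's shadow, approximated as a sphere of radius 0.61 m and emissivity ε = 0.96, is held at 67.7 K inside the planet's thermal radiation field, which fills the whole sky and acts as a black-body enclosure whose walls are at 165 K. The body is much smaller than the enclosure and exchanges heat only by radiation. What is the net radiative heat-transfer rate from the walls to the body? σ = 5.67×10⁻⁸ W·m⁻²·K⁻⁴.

P_net ≈ 183 W

For a small grey body in a large enclosure: P_net = εσA(T_body⁴ − T_wall⁴).
A = 4πr² = 4.676 m²; T_body⁴ − T_wall⁴ = 2.101×10⁷ − 7.412×10⁸ = -7.202×10⁸ K⁴.
|P_net| = 0.96·5.67×10⁻⁸·4.676·7.202×10⁸.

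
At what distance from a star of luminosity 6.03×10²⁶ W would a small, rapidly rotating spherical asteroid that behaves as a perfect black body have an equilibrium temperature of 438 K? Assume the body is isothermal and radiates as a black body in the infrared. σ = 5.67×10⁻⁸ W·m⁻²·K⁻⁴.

d ≈ 7.58×10¹⁰ m

For an isothermal black-emitting sphere, (1−a)S·πr² = σ·4πr²·T⁴ ⇒ S = 4σT⁴/(1−a).
S = 4·5.67×10⁻⁸·(438)⁴/1.00 = 8347 W/m².
Flux falls as S = L/(4πd²), so d = √(L/(4πS)) = √(6.03×10²⁶/(4π·8347)).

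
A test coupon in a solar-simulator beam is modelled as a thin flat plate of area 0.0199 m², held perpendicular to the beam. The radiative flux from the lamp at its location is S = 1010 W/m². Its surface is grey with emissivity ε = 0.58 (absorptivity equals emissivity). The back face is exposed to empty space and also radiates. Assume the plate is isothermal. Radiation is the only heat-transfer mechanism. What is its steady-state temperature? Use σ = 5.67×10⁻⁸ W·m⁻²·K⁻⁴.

T ≈ 307 K

At equilibrium, absorbed power = emitted power.
Absorbing cross-section = A = 0.01990 m²; emitting surface = 2A = 0.03980 m² (ratio 2).
εS·A_cross = εσ·A_surf·T⁴  ⇒  T⁴ = S/(2σ)   (ε cancels).
T⁴ = 1010/(2·5.67×10⁻⁸) = 8.907×10⁹ K⁴.
T = (8.907×10⁹)^(1/4).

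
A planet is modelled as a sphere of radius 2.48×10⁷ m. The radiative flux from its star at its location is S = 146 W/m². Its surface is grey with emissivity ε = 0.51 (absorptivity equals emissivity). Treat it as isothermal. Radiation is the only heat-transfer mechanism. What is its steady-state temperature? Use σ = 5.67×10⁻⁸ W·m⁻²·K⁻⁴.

T ≈ 159 K

At equilibrium, absorbed power = emitted power.
Absorbing cross-section = πr² = 1.932×10¹⁵ m²; emitting surface = 4πr² = 7.729×10¹⁵ m² (ratio 4).
εS·A_cross = εσ·A_surf·T⁴  ⇒  T⁴ = S/(4σ)   (ε cancels).
T⁴ = 146/(4·5.67×10⁻⁸) = 6.437×10⁸ K⁴.
T = (6.437×10⁸)^(1/4).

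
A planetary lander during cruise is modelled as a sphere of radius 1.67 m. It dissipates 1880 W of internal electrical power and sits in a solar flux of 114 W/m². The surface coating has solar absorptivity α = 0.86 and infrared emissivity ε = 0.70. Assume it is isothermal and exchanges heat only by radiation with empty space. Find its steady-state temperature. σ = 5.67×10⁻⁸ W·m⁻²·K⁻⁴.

T ≈ 211 K

At steady state, absorbed solar power + internal power = radiated power.
Absorbed: α·S·A_cross = 0.86·114·8.762 = 859.0 W (cross-section πr²).
Total input = 859.0 + 1880 = 2739 W.
Radiated: εσ·A_surf·T⁴ with A_surf = 4πr² = 35.05 m².
T⁴ = 2739/(0.70·5.67×10⁻⁸·35.05) = 1.969×10⁹ K⁴.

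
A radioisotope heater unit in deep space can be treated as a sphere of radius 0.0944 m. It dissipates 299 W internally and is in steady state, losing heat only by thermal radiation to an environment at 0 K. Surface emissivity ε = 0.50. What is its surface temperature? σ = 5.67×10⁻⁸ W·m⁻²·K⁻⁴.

T ≈ 554 K

Steady state: internal power = radiated power, P = εσA T⁴.
Radiating area A = 4πr² = 0.1120 m².
T⁴ = P/(εσA) = 299/(0.50·5.67×10⁻⁸·0.1120) = 9.418×10¹⁰ K⁴.
T = (9.418×10¹⁰)^(1/4).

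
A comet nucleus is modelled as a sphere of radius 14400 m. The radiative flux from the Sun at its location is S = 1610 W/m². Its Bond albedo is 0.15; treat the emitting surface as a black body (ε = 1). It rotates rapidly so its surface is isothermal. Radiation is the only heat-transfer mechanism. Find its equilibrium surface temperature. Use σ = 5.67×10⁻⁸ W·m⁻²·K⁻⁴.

At equilibrium, absorbed power = emitted power.
Absorbing cross-section = πr² = 6.514×10⁸ m²; emitting surface = 4πr² = 2.606×10⁹ m² (ratio 4).
(1−a)S·A_cross = εσ·A_surf·T⁴  ⇒  T⁴ = (1−a)S/(4σ).
T⁴ = 0.850·1610/(4·5.67×10⁻⁸) = 6.034×10⁹ K⁴.
T = (6.034×10⁹)^(1/4).

T ≈ 279 K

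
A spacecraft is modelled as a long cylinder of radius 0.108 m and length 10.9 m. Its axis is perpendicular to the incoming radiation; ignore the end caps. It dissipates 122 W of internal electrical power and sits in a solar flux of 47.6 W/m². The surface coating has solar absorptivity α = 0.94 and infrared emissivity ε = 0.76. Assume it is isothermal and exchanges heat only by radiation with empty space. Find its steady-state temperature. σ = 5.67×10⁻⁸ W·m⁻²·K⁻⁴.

At steady state, absorbed solar power + internal power = radiated power.
Absorbed: α·S·A_cross = 0.94·47.6·2.354 = 105.3 W (cross-section 2rL).
Total input = 105.3 + 122 = 227.3 W.
Radiated: εσ·A_surf·T⁴ with A_surf = 2πrL = 7.397 m².
T⁴ = 227.3/(0.76·5.67×10⁻⁸·7.397) = 7.133×10⁸ K⁴.

T ≈ 163 K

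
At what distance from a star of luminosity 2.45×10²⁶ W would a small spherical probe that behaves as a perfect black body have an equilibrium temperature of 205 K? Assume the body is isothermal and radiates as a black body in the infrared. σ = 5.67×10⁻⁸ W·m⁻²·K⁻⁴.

d ≈ 2.21×10¹¹ m

For an isothermal black-emitting sphere, (1−a)S·πr² = σ·4πr²·T⁴ ⇒ S = 4σT⁴/(1−a).
S = 4·5.67×10⁻⁸·(205)⁴/1.00 = 400.6 W/m².
Flux falls as S = L/(4πd²), so d = √(L/(4πS)) = √(2.45×10²⁶/(4π·400.6)).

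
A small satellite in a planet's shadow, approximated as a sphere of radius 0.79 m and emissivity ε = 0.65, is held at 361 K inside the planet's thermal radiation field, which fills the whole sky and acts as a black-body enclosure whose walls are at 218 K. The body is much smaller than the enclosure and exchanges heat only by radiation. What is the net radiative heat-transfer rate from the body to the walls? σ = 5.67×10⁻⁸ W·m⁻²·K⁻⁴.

For a small grey body in a large enclosure: P_net = εσA(T_body⁴ − T_wall⁴).
A = 4πr² = 7.843 m²; T_body⁴ − T_wall⁴ = 1.698×10¹⁰ − 2.259×10⁹ = 1.473×10¹⁰ K⁴.
|P_net| = 0.65·5.67×10⁻⁸·7.843·1.473×10¹⁰.

P_net ≈ 4260 W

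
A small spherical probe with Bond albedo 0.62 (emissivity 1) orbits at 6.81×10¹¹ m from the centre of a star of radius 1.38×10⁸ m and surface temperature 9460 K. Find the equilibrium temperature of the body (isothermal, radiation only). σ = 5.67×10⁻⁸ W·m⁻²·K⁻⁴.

The star's surface emits σT_*⁴; at distance d the flux is S = σT_*⁴(R_*/d)².
S = 5.67×10⁻⁸·(9460)⁴·(1.38×10⁸/6.81×10¹¹)² = 18.65 W/m².
For an isothermal sphere T⁴ = (1−a)S/(4σ) = 3.124×10⁷ K⁴.

T ≈ 74.8 K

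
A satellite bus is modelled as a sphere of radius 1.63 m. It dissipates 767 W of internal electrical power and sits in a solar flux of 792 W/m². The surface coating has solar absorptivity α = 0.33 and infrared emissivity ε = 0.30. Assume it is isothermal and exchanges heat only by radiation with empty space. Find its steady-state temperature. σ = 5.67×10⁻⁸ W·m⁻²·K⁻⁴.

At steady state, absorbed solar power + internal power = radiated power.
Absorbed: α·S·A_cross = 0.33·792·8.347 = 2182 W (cross-section πr²).
Total input = 2182 + 767 = 2949 W.
Radiated: εσ·A_surf·T⁴ with A_surf = 4πr² = 33.39 m².
T⁴ = 2949/(0.30·5.67×10⁻⁸·33.39) = 5.192×10⁹ K⁴.

T ≈ 268 K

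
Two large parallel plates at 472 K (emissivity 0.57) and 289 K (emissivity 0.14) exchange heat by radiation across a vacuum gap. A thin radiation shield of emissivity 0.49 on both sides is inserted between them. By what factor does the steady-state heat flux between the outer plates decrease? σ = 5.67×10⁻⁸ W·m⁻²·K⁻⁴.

factor ≈ 1.39

Without shield: q₀ = σΔ(T⁴)/(1/ε₁+1/ε₂−1) with denominator 7.897.
With shield the two gaps are in series; the resistances add: (1/ε₁+1/ε_s−1)+(1/ε_s+1/ε₂−1) = 2.795+8.184 = 10.98.
Heat-flux ratio q₀/q = 10.98/7.897.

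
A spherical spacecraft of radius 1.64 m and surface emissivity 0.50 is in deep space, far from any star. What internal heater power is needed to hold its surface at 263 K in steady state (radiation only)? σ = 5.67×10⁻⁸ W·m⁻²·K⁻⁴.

P = εσ·4πr²·T⁴.
4πr² = 33.80 m²; T⁴ = 4.784×10⁹ K⁴.
P = 0.50·5.67×10⁻⁸·33.80·4.784×10⁹.

P ≈ 4580 W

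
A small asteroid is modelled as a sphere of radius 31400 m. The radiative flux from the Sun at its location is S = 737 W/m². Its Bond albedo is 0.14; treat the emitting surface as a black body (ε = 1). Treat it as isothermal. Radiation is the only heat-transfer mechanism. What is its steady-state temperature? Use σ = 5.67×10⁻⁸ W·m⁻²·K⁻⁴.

At equilibrium, absorbed power = emitted power.
Absorbing cross-section = πr² = 3.097×10⁹ m²; emitting surface = 4πr² = 1.239×10¹⁰ m² (ratio 4).
(1−a)S·A_cross = εσ·A_surf·T⁴  ⇒  T⁴ = (1−a)S/(4σ).
T⁴ = 0.860·737/(4·5.67×10⁻⁸) = 2.795×10⁹ K⁴.
T = (2.795×10⁹)^(1/4).

T ≈ 230 K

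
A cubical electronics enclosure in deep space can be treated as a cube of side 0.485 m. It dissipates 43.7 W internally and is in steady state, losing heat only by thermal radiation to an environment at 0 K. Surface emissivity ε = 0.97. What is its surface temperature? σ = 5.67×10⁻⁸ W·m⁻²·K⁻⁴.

T ≈ 154 K

Steady state: internal power = radiated power, P = εσA T⁴.
Radiating area A = 6L² = 1.411 m².
T⁴ = P/(εσA) = 43.7/(0.97·5.67×10⁻⁸·1.411) = 5.630×10⁸ K⁴.
T = (5.630×10⁸)^(1/4).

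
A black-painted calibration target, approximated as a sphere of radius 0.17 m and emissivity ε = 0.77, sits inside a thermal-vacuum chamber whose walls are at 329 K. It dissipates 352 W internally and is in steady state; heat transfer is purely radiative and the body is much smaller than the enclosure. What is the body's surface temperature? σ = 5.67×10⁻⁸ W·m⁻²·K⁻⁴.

T ≈ 429 K

For a small grey body in a large enclosure, net radiated power = εσA(T⁴ − T_w⁴).
Steady state: P = εσA(T⁴ − T_w⁴) with A = 4πr² = 0.3632 m².
T⁴ = P/(εσA) + T_w⁴ = 352/(0.77·5.67×10⁻⁸·0.3632) + (329)⁴
    = 2.220×10¹⁰ + 1.172×10¹⁰ = 3.392×10¹⁰ K⁴.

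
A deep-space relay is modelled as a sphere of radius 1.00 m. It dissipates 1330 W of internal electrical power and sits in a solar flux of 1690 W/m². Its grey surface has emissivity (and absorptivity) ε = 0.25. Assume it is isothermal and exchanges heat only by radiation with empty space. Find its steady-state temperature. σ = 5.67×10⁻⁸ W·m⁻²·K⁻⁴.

At steady state, absorbed solar power + internal power = radiated power.
Absorbed: α·S·A_cross = 0.25·1690·3.142 = 1327 W (cross-section πr²).
Total input = 1327 + 1330 = 2657 W.
Radiated: εσ·A_surf·T⁴ with A_surf = 4πr² = 12.57 m².
T⁴ = 2657/(0.25·5.67×10⁻⁸·12.57) = 1.492×10¹⁰ K⁴.

T ≈ 349 K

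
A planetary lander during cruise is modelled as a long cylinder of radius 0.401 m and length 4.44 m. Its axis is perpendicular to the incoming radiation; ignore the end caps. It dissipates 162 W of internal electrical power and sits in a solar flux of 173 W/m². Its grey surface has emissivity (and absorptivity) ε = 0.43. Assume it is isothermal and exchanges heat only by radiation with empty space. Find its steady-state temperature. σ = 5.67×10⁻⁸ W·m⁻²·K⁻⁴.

At steady state, absorbed solar power + internal power = radiated power.
Absorbed: α·S·A_cross = 0.43·173·3.561 = 264.9 W (cross-section 2rL).
Total input = 264.9 + 162 = 426.9 W.
Radiated: εσ·A_surf·T⁴ with A_surf = 2πrL = 11.19 m².
T⁴ = 426.9/(0.43·5.67×10⁻⁸·11.19) = 1.565×10⁹ K⁴.

T ≈ 199 K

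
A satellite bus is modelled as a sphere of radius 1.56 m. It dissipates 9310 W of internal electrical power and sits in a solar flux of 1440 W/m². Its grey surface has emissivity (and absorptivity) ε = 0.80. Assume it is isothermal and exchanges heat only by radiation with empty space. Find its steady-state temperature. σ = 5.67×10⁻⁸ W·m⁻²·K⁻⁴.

At steady state, absorbed solar power + internal power = radiated power.
Absorbed: α·S·A_cross = 0.80·1440·7.645 = 8807 W (cross-section πr²).
Total input = 8807 + 9310 = 18120 W.
Radiated: εσ·A_surf·T⁴ with A_surf = 4πr² = 30.58 m².
T⁴ = 18120/(0.80·5.67×10⁻⁸·30.58) = 1.306×10¹⁰ K⁴.

T ≈ 338 K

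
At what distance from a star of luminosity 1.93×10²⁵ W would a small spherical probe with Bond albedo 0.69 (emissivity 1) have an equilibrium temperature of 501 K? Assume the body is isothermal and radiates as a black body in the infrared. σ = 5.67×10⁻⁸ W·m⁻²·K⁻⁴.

For an isothermal black-emitting sphere, (1−a)S·πr² = σ·4πr²·T⁴ ⇒ S = 4σT⁴/(1−a).
S = 4·5.67×10⁻⁸·(501)⁴/0.310 = 46090 W/m².
Flux falls as S = L/(4πd²), so d = √(L/(4πS)) = √(1.93×10²⁵/(4π·46090)).

d ≈ 5.77×10⁹ m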